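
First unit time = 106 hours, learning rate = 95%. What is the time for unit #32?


Formula: T_n = T_1 * (learning_rate)^(log2(n)) where learning_rate = rate/100
Doublings = log2(32) = 5
T_n = 106 * 0.95^5
T_n = 106 * 0.7738 = 82.0 hours

82.0 hours


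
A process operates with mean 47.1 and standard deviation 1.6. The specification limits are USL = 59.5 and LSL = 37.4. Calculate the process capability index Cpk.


Cpu = (59.5 - 47.1) / (3 * 1.6) = 2.58
Cpl = (47.1 - 37.4) / (3 * 1.6) = 2.02
Cpk = min(2.58, 2.02) = 2.02

2.02


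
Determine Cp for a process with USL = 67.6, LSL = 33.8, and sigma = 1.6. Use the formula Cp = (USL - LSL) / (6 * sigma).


Cp = (67.6 - 33.8) / (6 * 1.6)

3.52


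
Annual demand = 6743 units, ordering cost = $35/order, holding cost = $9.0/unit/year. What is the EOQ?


Formula: EOQ = sqrt(2 * D * S / H)
Numerator: 2 * 6743 * 35 = 472010
2DS/H = 472010 / 9.0 = 52445.6
EOQ = sqrt(52445.6) = 229.0 units

229.0 units


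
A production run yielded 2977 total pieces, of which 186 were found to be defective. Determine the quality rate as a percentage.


Formula: Quality Rate = Good Pieces / Total Pieces * 100
Good pieces = 2977 - 186 = 2791
QR = 2791 / 2977 * 100 = 93.8%

93.8%


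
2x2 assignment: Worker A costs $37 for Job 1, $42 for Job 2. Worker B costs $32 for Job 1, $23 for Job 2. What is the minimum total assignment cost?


Option 1: A->1 + B->2 = $37 + $23 = $60
Option 2: A->2 + B->1 = $42 + $32 = $74
Min cost = min($60, $74) = $60

$60


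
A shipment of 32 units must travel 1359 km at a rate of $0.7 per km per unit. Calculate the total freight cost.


TC = dist * cost * units = 1359 * 0.7 * 32 = $30441.60

$30441.60


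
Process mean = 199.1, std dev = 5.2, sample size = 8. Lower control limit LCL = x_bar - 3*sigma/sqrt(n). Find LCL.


LCL = 199.1 - 3 * 5.2 / sqrt(8)

193.58


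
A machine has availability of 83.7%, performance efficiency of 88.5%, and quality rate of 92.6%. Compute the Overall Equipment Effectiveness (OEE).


Formula: OEE = Availability * Performance * Quality / 10000
A * P = 83.7% * 88.5% / 100 = 74.07%
OEE = 74.07% * 92.6% / 100 = 68.6%

68.6%


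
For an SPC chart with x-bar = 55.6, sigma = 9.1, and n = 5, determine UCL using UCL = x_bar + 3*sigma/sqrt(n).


UCL = 55.6 + 3 * 9.1 / sqrt(5)

67.81


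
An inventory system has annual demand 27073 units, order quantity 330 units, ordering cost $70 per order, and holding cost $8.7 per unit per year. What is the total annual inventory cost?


TC = 27073/330 * 70 + 330/2 * 8.7

$7178.26


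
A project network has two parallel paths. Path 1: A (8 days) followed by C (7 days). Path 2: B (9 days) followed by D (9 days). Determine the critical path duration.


Path 1 = 8 + 7 = 15 days
Path 2 = 9 + 9 = 18 days
Duration = max(15, 18) = 18 days

18 days


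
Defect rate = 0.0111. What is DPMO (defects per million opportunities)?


DPMO = defect_rate * 1000000 = 0.0111 * 1000000

11100


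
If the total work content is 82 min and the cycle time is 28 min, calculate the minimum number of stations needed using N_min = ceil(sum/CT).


Formula: N_min = ceil(Sum of Task Times / Cycle Time)
N_min = ceil(82 min / 28 min) = ceil(2.9286)
N_min = 3 stations

3


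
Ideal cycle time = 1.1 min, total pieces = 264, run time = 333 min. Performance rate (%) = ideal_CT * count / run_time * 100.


Formula: Performance = (Ideal CT * Total Count) / Run Time * 100
Ideal output time = 1.1 * 264 = 290.4 min
Performance = 290.4 / 333 * 100 = 87.2%

87.2%


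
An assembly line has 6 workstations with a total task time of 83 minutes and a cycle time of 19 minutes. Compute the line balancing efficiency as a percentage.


Formula: Efficiency = Sum of Task Times / (N_stations * CT) * 100
Total station capacity = 6 stations * 19 min = 114 min
Efficiency = 83 / 114 * 100 = 72.8%

72.8%


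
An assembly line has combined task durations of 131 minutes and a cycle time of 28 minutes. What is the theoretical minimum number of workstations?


Formula: N_min = ceil(Sum of Task Times / Cycle Time)
N_min = ceil(131 min / 28 min) = ceil(4.6786)
N_min = 5 stations

5


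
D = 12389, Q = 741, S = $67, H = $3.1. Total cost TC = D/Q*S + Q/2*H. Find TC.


TC = 12389/741 * 67 + 741/2 * 3.1

$2268.74


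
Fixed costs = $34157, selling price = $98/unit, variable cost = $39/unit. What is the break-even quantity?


Formula: BEQ = Fixed Costs / (Price - Variable Cost)
Contribution margin = $98 - $39 = $59/unit
BEQ = ceil($34157 / $59/unit) = ceil(578.93) = 579 units

579 units


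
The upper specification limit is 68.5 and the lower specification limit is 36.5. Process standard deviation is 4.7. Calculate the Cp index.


Cp = (68.5 - 36.5) / (6 * 4.7)

1.13


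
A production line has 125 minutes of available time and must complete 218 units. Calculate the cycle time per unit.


Formula: CT = Available Time / Number of Units
CT = 125 min / 218 units
CT = 0.57 min/unit

0.57 min/unit


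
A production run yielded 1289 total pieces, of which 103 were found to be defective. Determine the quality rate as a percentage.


Formula: Quality Rate = Good Pieces / Total Pieces * 100
Good pieces = 1289 - 103 = 1186
QR = 1186 / 1289 * 100 = 92.0%

92.0%


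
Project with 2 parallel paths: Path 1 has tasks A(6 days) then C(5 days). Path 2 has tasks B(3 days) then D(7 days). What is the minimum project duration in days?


Path 1 = 6 + 5 = 11 days
Path 2 = 3 + 7 = 10 days
Duration = max(11, 10) = 11 days

11 days


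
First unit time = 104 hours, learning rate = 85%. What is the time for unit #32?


Formula: T_n = T_1 * (learning_rate)^(log2(n)) where learning_rate = rate/100
Doublings = log2(32) = 5
T_n = 104 * 0.85^5
T_n = 104 * 0.4437 = 46.1 hours

46.1 hours


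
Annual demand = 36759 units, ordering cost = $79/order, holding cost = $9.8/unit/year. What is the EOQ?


Formula: EOQ = sqrt(2 * D * S / H)
Numerator: 2 * 36759 * 79 = 5807922
2DS/H = 5807922 / 9.8 = 592645.1
EOQ = sqrt(592645.1) = 769.8 units

769.8 units


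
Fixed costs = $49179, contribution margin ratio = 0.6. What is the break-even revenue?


Formula: BER = Fixed Costs / Contribution Margin Ratio
BER = $49179 / 0.6
BER = $81965.00 (to the nearest cent)

$81965.00


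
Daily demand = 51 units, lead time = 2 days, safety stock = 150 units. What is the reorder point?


Formula: ROP = (Daily Demand * Lead Time) + Safety Stock
Demand during lead time = 51 * 2 = 102 units
ROP = 102 + 150 = 252 units

252 units


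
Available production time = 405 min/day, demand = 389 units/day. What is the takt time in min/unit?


Formula: Takt Time = Available Production Time / Customer Demand
Takt = 405 min/day / 389 units/day
Takt = 1.04 min/unit

1.04 min/unit


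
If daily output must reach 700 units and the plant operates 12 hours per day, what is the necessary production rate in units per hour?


Formula: Production Rate = Daily Demand / Available Hours
Rate = 700 units/day / 12 hours/day
Rate = 58.3 units/hour

58.3 units/hour


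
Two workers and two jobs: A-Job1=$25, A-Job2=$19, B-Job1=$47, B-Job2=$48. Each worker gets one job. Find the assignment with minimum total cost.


Option 1: A->1 + B->2 = $25 + $48 = $73
Option 2: A->2 + B->1 = $19 + $47 = $66
Min cost = min($73, $66) = $66

$66


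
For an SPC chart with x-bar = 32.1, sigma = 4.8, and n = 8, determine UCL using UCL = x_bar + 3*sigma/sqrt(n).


UCL = 32.1 + 3 * 4.8 / sqrt(8)

37.19


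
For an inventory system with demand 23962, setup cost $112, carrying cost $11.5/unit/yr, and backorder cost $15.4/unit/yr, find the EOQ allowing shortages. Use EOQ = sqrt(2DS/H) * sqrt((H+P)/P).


Formula: EOQ* = sqrt(2DS/H) * sqrt((H+P)/P)
Base EOQ = sqrt(2*23962*112/11.5) = 683.18 units
Correction = sqrt((11.5+15.4)/15.4) = 1.32165
EOQ* = 683.18 * 1.32165 = 902.9 units

902.9 units


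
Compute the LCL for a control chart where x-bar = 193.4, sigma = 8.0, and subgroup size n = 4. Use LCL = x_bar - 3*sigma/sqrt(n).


LCL = 193.4 - 3 * 8.0 / sqrt(4)

181.4


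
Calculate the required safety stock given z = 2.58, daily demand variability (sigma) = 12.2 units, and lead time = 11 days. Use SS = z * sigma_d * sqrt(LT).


Formula: SS = z * sigma_d * sqrt(LT)
sqrt(LT) = sqrt(11) = 3.3166
SS = 2.58 * 12.2 * 3.3166
SS = 104.4 units

104.4 units


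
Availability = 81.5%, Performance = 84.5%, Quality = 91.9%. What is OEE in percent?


Formula: OEE = Availability * Performance * Quality / 10000
A * P = 81.5% * 84.5% / 100 = 68.87%
OEE = 68.87% * 91.9% / 100 = 63.3%

63.3%


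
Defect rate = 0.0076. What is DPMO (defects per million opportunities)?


DPMO = defect_rate * 1000000 = 0.0076 * 1000000

7600


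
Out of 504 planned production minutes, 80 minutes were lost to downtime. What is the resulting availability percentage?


Formula: Availability = (Planned Time - Downtime) / Planned Time * 100
Uptime = 504 - 80 = 424 min
Availability = 424 / 504 * 100 = 84.1%

84.1%


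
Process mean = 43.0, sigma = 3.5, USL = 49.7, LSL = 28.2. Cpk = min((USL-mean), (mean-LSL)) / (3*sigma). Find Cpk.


Cpu = (49.7 - 43.0) / (3 * 3.5) = 0.64
Cpl = (43.0 - 28.2) / (3 * 3.5) = 1.41
Cpk = min(0.64, 1.41) = 0.64

0.64


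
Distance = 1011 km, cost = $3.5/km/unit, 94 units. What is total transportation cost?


TC = dist * cost * units = 1011 * 3.5 * 94 = $332619.00

$332619.00


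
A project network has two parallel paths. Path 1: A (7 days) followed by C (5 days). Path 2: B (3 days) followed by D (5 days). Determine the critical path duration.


Path 1 = 7 + 5 = 12 days
Path 2 = 3 + 5 = 8 days
Duration = max(12, 8) = 12 days

12 days


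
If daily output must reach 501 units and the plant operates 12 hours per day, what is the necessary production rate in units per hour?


Formula: Production Rate = Daily Demand / Available Hours
Rate = 501 units/day / 12 hours/day
Rate = 41.8 units/hour

41.8 units/hour


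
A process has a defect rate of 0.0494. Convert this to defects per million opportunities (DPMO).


DPMO = defect_rate * 1000000 = 0.0494 * 1000000

49400


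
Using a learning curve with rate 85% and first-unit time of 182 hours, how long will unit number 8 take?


Formula: T_n = T_1 * (learning_rate)^(log2(n)) where learning_rate = rate/100
Doublings = log2(8) = 3
T_n = 182 * 0.85^3
T_n = 182 * 0.6141 = 111.8 hours

111.8 hours


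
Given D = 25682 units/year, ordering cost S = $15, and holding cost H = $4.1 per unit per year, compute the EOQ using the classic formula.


Formula: EOQ = sqrt(2 * D * S / H)
Numerator: 2 * 25682 * 15 = 770460
2DS/H = 770460 / 4.1 = 187917.1
EOQ = sqrt(187917.1) = 433.5 units

433.5 units


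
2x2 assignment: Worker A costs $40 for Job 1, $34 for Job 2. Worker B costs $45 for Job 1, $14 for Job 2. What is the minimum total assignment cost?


Option 1: A->1 + B->2 = $40 + $14 = $54
Option 2: A->2 + B->1 = $34 + $45 = $79
Min cost = min($54, $79) = $54

$54


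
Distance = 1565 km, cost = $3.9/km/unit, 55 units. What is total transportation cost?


TC = dist * cost * units = 1565 * 3.9 * 55 = $335692.50

$335692.50


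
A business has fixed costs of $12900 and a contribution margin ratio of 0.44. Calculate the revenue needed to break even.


Formula: BER = Fixed Costs / Contribution Margin Ratio
BER = $12900 / 0.44
BER = $29318.18 (to the nearest cent)

$29318.18


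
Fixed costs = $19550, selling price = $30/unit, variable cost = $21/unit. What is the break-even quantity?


Formula: BEQ = Fixed Costs / (Price - Variable Cost)
Contribution margin = $30 - $21 = $9/unit
BEQ = ceil($19550 / $9/unit) = ceil(2172.22) = 2173 units

2173 units


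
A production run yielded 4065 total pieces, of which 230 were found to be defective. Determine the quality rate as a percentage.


Formula: Quality Rate = Good Pieces / Total Pieces * 100
Good pieces = 4065 - 230 = 3835
QR = 3835 / 4065 * 100 = 94.3%

94.3%


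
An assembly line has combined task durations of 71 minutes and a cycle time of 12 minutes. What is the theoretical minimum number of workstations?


Formula: N_min = ceil(Sum of Task Times / Cycle Time)
N_min = ceil(71 min / 12 min) = ceil(5.9167)
N_min = 6 stations

6


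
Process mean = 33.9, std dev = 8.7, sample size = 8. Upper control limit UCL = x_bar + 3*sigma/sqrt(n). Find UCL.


UCL = 33.9 + 3 * 8.7 / sqrt(8)

43.13


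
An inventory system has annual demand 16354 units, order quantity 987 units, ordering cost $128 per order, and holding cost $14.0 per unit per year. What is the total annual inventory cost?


TC = 16354/987 * 128 + 987/2 * 14.0

$9029.88


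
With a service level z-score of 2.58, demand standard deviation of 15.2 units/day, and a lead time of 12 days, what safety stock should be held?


Formula: SS = z * sigma_d * sqrt(LT)
sqrt(LT) = sqrt(12) = 3.4641
SS = 2.58 * 15.2 * 3.4641
SS = 135.8 units

135.8 units


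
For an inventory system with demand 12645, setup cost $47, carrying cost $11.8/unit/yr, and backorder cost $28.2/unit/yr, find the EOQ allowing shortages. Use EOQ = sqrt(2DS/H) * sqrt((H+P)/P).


Formula: EOQ* = sqrt(2DS/H) * sqrt((H+P)/P)
Base EOQ = sqrt(2*12645*47/11.8) = 317.38 units
Correction = sqrt((11.8+28.2)/28.2) = 1.19098
EOQ* = 317.38 * 1.19098 = 378.0 units

378.0 units


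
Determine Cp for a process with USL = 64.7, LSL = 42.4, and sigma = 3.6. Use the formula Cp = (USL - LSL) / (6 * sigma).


Cp = (64.7 - 42.4) / (6 * 3.6)

1.03


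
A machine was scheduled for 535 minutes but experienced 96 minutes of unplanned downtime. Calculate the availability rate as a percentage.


Formula: Availability = (Planned Time - Downtime) / Planned Time * 100
Uptime = 535 - 96 = 439 min
Availability = 439 / 535 * 100 = 82.1%

82.1%


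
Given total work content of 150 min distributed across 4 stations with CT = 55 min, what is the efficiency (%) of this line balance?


Formula: Efficiency = Sum of Task Times / (N_stations * CT) * 100
Total station capacity = 4 stations * 55 min = 220 min
Efficiency = 150 / 220 * 100 = 68.2%

68.2%


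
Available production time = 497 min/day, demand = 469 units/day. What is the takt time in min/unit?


Formula: Takt Time = Available Production Time / Customer Demand
Takt = 497 min/day / 469 units/day
Takt = 1.06 min/unit

1.06 min/unit


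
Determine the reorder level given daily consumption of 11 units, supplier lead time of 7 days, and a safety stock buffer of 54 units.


Formula: ROP = (Daily Demand * Lead Time) + Safety Stock
Demand during lead time = 11 * 7 = 77 units
ROP = 77 + 54 = 131 units

131 units


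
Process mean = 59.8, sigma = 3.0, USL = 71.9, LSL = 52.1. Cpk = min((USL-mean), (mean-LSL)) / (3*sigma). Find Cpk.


Cpu = (71.9 - 59.8) / (3 * 3.0) = 1.34
Cpl = (59.8 - 52.1) / (3 * 3.0) = 0.86
Cpk = min(1.34, 0.86) = 0.86

0.86


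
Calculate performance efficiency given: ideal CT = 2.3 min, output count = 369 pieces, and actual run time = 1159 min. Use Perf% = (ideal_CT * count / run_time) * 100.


Formula: Performance = (Ideal CT * Total Count) / Run Time * 100
Ideal output time = 2.3 * 369 = 848.7 min
Performance = 848.7 / 1159 * 100 = 73.2%

73.2%


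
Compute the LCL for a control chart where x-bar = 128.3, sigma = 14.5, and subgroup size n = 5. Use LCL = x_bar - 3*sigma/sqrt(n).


LCL = 128.3 - 3 * 14.5 / sqrt(5)

108.85


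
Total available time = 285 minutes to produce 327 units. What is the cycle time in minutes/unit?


Formula: CT = Available Time / Number of Units
CT = 285 min / 327 units
CT = 0.87 min/unit

0.87 min/unit


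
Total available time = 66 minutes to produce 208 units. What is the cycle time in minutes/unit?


Formula: CT = Available Time / Number of Units
CT = 66 min / 208 units
CT = 0.32 min/unit

0.32 min/unit


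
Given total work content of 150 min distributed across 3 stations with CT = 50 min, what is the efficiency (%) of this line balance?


Formula: Efficiency = Sum of Task Times / (N_stations * CT) * 100
Total station capacity = 3 stations * 50 min = 150 min
Efficiency = 150 / 150 * 100 = 100.0%

100.0%


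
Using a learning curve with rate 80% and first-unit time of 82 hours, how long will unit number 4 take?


Formula: T_n = T_1 * (learning_rate)^(log2(n)) where learning_rate = rate/100
Doublings = log2(4) = 2
T_n = 82 * 0.8^2
T_n = 82 * 0.64 = 52.5 hours

52.5 hours


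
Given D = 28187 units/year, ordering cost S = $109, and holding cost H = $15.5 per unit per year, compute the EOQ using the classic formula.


Formula: EOQ = sqrt(2 * D * S / H)
Numerator: 2 * 28187 * 109 = 6144766
2DS/H = 6144766 / 15.5 = 396436.5
EOQ = sqrt(396436.5) = 629.6 units

629.6 units


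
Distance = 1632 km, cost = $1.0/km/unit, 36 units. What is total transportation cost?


TC = dist * cost * units = 1632 * 1.0 * 36 = $58752.00

$58752.00


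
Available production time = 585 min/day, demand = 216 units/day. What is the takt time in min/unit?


Formula: Takt Time = Available Production Time / Customer Demand
Takt = 585 min/day / 216 units/day
Takt = 2.71 min/unit

2.71 min/unit


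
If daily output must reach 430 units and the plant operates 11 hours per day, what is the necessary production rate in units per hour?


Formula: Production Rate = Daily Demand / Available Hours
Rate = 430 units/day / 11 hours/day
Rate = 39.1 units/hour

39.1 units/hour


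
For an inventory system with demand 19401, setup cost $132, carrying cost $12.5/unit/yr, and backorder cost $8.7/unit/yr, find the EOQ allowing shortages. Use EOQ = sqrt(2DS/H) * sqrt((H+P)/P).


Formula: EOQ* = sqrt(2DS/H) * sqrt((H+P)/P)
Base EOQ = sqrt(2*19401*132/12.5) = 640.12 units
Correction = sqrt((12.5+8.7)/8.7) = 1.56102
EOQ* = 640.12 * 1.56102 = 999.2 units

999.2 units


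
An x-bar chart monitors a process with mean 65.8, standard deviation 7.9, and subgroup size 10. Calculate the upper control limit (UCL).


UCL = 65.8 + 3 * 7.9 / sqrt(10)

73.29


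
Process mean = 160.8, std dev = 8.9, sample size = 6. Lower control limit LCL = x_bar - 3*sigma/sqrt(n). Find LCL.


LCL = 160.8 - 3 * 8.9 / sqrt(6)

149.9


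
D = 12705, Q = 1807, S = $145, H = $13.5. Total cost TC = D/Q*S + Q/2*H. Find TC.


TC = 12705/1807 * 145 + 1807/2 * 13.5

$13216.74


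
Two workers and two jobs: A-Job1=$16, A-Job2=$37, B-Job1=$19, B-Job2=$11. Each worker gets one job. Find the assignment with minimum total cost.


Option 1: A->1 + B->2 = $16 + $11 = $27
Option 2: A->2 + B->1 = $37 + $19 = $56
Min cost = min($27, $56) = $27

$27


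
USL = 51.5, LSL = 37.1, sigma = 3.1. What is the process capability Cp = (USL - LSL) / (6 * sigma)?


Cp = (51.5 - 37.1) / (6 * 3.1)

0.77


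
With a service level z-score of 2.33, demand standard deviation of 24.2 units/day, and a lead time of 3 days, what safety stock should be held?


Formula: SS = z * sigma_d * sqrt(LT)
sqrt(LT) = sqrt(3) = 1.7321
SS = 2.33 * 24.2 * 1.7321
SS = 97.7 units

97.7 units


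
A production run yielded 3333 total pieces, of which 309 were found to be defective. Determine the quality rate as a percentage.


Formula: Quality Rate = Good Pieces / Total Pieces * 100
Good pieces = 3333 - 309 = 3024
QR = 3024 / 3333 * 100 = 90.7%

90.7%


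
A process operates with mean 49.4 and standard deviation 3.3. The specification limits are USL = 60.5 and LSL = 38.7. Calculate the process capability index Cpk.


Cpu = (60.5 - 49.4) / (3 * 3.3) = 1.12
Cpl = (49.4 - 38.7) / (3 * 3.3) = 1.08
Cpk = min(1.12, 1.08) = 1.08

1.08


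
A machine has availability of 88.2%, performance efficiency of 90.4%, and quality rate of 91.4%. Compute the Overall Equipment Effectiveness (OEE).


Formula: OEE = Availability * Performance * Quality / 10000
A * P = 88.2% * 90.4% / 100 = 79.73%
OEE = 79.73% * 91.4% / 100 = 72.9%

72.9%


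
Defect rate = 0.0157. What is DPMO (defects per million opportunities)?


DPMO = defect_rate * 1000000 = 0.0157 * 1000000

15700


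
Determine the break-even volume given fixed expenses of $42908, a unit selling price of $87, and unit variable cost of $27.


Formula: BEQ = Fixed Costs / (Price - Variable Cost)
Contribution margin = $87 - $27 = $60/unit
BEQ = ceil($42908 / $60/unit) = ceil(715.13) = 716 units

716 units


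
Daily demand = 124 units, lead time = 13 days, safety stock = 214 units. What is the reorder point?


Formula: ROP = (Daily Demand * Lead Time) + Safety Stock
Demand during lead time = 124 * 13 = 1612 units
ROP = 1612 + 214 = 1826 units

1826 units


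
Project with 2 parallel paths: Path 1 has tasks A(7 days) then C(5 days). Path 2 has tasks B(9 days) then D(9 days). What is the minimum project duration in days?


Path 1 = 7 + 5 = 12 days
Path 2 = 9 + 9 = 18 days
Duration = max(12, 18) = 18 days

18 days


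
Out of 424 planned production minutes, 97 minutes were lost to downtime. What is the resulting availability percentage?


Formula: Availability = (Planned Time - Downtime) / Planned Time * 100
Uptime = 424 - 97 = 327 min
Availability = 327 / 424 * 100 = 77.1%

77.1%


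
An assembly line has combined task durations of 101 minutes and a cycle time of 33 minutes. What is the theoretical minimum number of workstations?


Formula: N_min = ceil(Sum of Task Times / Cycle Time)
N_min = ceil(101 min / 33 min) = ceil(3.0606)
N_min = 4 stations

4


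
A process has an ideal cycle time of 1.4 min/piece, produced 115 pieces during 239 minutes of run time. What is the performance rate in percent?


Formula: Performance = (Ideal CT * Total Count) / Run Time * 100
Ideal output time = 1.4 * 115 = 161.0 min
Performance = 161.0 / 239 * 100 = 67.4%

67.4%


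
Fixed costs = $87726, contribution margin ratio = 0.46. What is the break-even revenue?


Formula: BER = Fixed Costs / Contribution Margin Ratio
BER = $87726 / 0.46
BER = $190708.70 (to the nearest cent)

$190708.70


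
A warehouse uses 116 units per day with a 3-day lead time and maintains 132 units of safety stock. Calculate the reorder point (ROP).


Formula: ROP = (Daily Demand * Lead Time) + Safety Stock
Demand during lead time = 116 * 3 = 348 units
ROP = 348 + 132 = 480 units

480 units


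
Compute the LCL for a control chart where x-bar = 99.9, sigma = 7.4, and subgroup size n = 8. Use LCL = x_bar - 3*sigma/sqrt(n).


LCL = 99.9 - 3 * 7.4 / sqrt(8)

92.05


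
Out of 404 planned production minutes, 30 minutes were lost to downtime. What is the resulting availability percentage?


Formula: Availability = (Planned Time - Downtime) / Planned Time * 100
Uptime = 404 - 30 = 374 min
Availability = 374 / 404 * 100 = 92.6%

92.6%


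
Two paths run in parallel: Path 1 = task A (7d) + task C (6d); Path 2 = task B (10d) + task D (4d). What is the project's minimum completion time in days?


Path 1 = 7 + 6 = 13 days
Path 2 = 10 + 4 = 14 days
Duration = max(13, 14) = 14 days

14 days


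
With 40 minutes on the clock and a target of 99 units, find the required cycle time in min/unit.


Formula: CT = Available Time / Number of Units
CT = 40 min / 99 units
CT = 0.4 min/unit

0.4 min/unit


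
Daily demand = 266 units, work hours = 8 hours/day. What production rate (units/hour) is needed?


Formula: Production Rate = Daily Demand / Available Hours
Rate = 266 units/day / 8 hours/day
Rate = 33.3 units/hour

33.3 units/hour


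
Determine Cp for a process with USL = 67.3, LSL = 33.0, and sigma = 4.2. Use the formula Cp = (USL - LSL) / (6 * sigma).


Cp = (67.3 - 33.0) / (6 * 4.2)

1.36


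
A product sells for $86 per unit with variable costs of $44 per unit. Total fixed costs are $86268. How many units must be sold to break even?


Formula: BEQ = Fixed Costs / (Price - Variable Cost)
Contribution margin = $86 - $44 = $42/unit
BEQ = ceil($86268 / $42/unit) = ceil(2054.0) = 2054 units

2054 units


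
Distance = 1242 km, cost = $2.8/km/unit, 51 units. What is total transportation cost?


TC = dist * cost * units = 1242 * 2.8 * 51 = $177357.60

$177357.60


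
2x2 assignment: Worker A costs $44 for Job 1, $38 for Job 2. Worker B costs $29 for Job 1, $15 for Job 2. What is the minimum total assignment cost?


Option 1: A->1 + B->2 = $44 + $15 = $59
Option 2: A->2 + B->1 = $38 + $29 = $67
Min cost = min($59, $67) = $59

$59


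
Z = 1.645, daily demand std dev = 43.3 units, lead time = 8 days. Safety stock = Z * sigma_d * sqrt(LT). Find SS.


Formula: SS = z * sigma_d * sqrt(LT)
sqrt(LT) = sqrt(8) = 2.8284
SS = 1.645 * 43.3 * 2.8284
SS = 201.5 units

201.5 units


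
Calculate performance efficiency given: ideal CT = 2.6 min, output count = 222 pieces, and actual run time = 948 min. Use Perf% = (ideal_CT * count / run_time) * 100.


Formula: Performance = (Ideal CT * Total Count) / Run Time * 100
Ideal output time = 2.6 * 222 = 577.2 min
Performance = 577.2 / 948 * 100 = 60.9%

60.9%


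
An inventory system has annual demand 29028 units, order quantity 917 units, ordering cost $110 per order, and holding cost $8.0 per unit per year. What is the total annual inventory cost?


TC = 29028/917 * 110 + 917/2 * 8.0

$7150.09


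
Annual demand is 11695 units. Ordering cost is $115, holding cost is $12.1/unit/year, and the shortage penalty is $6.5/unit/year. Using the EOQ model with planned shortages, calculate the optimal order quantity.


Formula: EOQ* = sqrt(2DS/H) * sqrt((H+P)/P)
Base EOQ = sqrt(2*11695*115/12.1) = 471.49 units
Correction = sqrt((12.1+6.5)/6.5) = 1.69161
EOQ* = 471.49 * 1.69161 = 797.6 units

797.6 units


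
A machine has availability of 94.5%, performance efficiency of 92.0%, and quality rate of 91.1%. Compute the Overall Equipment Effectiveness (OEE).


Formula: OEE = Availability * Performance * Quality / 10000
A * P = 94.5% * 92.0% / 100 = 86.94%
OEE = 86.94% * 91.1% / 100 = 79.2%

79.2%


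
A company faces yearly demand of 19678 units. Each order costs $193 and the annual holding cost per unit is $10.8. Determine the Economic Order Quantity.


Formula: EOQ = sqrt(2 * D * S / H)
Numerator: 2 * 19678 * 193 = 7595708
2DS/H = 7595708 / 10.8 = 703306.3
EOQ = sqrt(703306.3) = 838.6 units

838.6 units


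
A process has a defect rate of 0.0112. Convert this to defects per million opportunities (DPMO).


DPMO = defect_rate * 1000000 = 0.0112 * 1000000

11200


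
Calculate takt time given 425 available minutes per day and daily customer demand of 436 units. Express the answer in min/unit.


Formula: Takt Time = Available Production Time / Customer Demand
Takt = 425 min/day / 436 units/day
Takt = 0.97 min/unit

0.97 min/unit


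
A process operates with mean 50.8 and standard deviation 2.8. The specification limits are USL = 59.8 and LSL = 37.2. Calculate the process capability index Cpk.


Cpu = (59.8 - 50.8) / (3 * 2.8) = 1.07
Cpl = (50.8 - 37.2) / (3 * 2.8) = 1.62
Cpk = min(1.07, 1.62) = 1.07

1.07


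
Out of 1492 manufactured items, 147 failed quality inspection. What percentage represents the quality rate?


Formula: Quality Rate = Good Pieces / Total Pieces * 100
Good pieces = 1492 - 147 = 1345
QR = 1345 / 1492 * 100 = 90.1%

90.1%


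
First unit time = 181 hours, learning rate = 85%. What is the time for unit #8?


Formula: T_n = T_1 * (learning_rate)^(log2(n)) where learning_rate = rate/100
Doublings = log2(8) = 3
T_n = 181 * 0.85^3
T_n = 181 * 0.6141 = 111.2 hours

111.2 hours


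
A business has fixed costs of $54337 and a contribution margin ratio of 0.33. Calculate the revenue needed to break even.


Formula: BER = Fixed Costs / Contribution Margin Ratio
BER = $54337 / 0.33
BER = $164657.58 (to the nearest cent)

$164657.58


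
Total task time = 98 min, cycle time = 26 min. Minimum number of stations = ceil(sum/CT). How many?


Formula: N_min = ceil(Sum of Task Times / Cycle Time)
N_min = ceil(98 min / 26 min) = ceil(3.7692)
N_min = 4 stations

4


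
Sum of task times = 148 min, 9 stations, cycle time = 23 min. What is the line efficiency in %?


Formula: Efficiency = Sum of Task Times / (N_stations * CT) * 100
Total station capacity = 9 stations * 23 min = 207 min
Efficiency = 148 / 207 * 100 = 71.5%

71.5%


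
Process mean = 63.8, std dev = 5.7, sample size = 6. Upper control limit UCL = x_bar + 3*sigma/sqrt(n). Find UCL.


UCL = 63.8 + 3 * 5.7 / sqrt(6)

70.78


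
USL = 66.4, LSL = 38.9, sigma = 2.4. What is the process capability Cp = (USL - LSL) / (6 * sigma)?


Cp = (66.4 - 38.9) / (6 * 2.4)

1.91


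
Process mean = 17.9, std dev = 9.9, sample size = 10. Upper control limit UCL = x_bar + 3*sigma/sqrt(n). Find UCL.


UCL = 17.9 + 3 * 9.9 / sqrt(10)

27.29


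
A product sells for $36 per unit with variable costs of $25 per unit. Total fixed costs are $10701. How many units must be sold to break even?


Formula: BEQ = Fixed Costs / (Price - Variable Cost)
Contribution margin = $36 - $25 = $11/unit
BEQ = ceil($10701 / $11/unit) = ceil(972.82) = 973 units

973 units


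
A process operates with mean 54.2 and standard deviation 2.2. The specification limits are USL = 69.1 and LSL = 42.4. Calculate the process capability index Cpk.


Cpu = (69.1 - 54.2) / (3 * 2.2) = 2.26
Cpl = (54.2 - 42.4) / (3 * 2.2) = 1.79
Cpk = min(2.26, 1.79) = 1.79

1.79


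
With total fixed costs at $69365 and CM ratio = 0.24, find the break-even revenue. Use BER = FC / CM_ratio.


Formula: BER = Fixed Costs / Contribution Margin Ratio
BER = $69365 / 0.24
BER = $289020.83 (to the nearest cent)

$289020.83


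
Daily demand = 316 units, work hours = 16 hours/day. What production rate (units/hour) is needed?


Formula: Production Rate = Daily Demand / Available Hours
Rate = 316 units/day / 16 hours/day
Rate = 19.8 units/hour

19.8 units/hour


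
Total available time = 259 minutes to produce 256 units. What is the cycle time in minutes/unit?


Formula: CT = Available Time / Number of Units
CT = 259 min / 256 units
CT = 1.01 min/unit

1.01 min/unit


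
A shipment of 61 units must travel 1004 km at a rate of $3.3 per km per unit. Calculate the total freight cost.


TC = dist * cost * units = 1004 * 3.3 * 61 = $202105.20

$202105.20


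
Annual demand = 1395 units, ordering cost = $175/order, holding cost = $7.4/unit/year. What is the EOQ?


Formula: EOQ = sqrt(2 * D * S / H)
Numerator: 2 * 1395 * 175 = 488250
2DS/H = 488250 / 7.4 = 65979.7
EOQ = sqrt(65979.7) = 256.9 units

256.9 units


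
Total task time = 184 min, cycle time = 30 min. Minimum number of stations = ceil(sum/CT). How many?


Formula: N_min = ceil(Sum of Task Times / Cycle Time)
N_min = ceil(184 min / 30 min) = ceil(6.1333)
N_min = 7 stations

7


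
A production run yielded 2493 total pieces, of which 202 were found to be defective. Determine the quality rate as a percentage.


Formula: Quality Rate = Good Pieces / Total Pieces * 100
Good pieces = 2493 - 202 = 2291
QR = 2291 / 2493 * 100 = 91.9%

91.9%


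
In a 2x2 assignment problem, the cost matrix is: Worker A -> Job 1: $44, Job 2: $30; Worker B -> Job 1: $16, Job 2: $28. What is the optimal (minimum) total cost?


Option 1: A->1 + B->2 = $44 + $28 = $72
Option 2: A->2 + B->1 = $30 + $16 = $46
Min cost = min($72, $46) = $46

$46


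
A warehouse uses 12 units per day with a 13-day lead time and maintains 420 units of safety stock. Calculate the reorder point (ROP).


Formula: ROP = (Daily Demand * Lead Time) + Safety Stock
Demand during lead time = 12 * 13 = 156 units
ROP = 156 + 420 = 576 units

576 units


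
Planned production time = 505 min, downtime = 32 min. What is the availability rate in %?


Formula: Availability = (Planned Time - Downtime) / Planned Time * 100
Uptime = 505 - 32 = 473 min
Availability = 473 / 505 * 100 = 93.7%

93.7%


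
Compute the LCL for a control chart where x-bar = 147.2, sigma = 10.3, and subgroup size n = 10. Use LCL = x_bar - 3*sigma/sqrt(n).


LCL = 147.2 - 3 * 10.3 / sqrt(10)

137.43


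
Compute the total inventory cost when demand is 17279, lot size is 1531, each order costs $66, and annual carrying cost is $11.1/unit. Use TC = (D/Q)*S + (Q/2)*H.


TC = 17279/1531 * 66 + 1531/2 * 11.1

$9241.93


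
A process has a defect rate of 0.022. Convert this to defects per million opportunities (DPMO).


DPMO = defect_rate * 1000000 = 0.022 * 1000000

22000


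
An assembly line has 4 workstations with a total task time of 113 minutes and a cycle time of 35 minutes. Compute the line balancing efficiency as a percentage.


Formula: Efficiency = Sum of Task Times / (N_stations * CT) * 100
Total station capacity = 4 stations * 35 min = 140 min
Efficiency = 113 / 140 * 100 = 80.7%

80.7%


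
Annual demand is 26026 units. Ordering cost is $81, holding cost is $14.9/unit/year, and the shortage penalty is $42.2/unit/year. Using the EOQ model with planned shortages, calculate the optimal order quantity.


Formula: EOQ* = sqrt(2DS/H) * sqrt((H+P)/P)
Base EOQ = sqrt(2*26026*81/14.9) = 531.95 units
Correction = sqrt((14.9+42.2)/42.2) = 1.16322
EOQ* = 531.95 * 1.16322 = 618.8 units

618.8 units


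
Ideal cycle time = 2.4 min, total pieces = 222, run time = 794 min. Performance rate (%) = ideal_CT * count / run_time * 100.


Formula: Performance = (Ideal CT * Total Count) / Run Time * 100
Ideal output time = 2.4 * 222 = 532.8 min
Performance = 532.8 / 794 * 100 = 67.1%

67.1%


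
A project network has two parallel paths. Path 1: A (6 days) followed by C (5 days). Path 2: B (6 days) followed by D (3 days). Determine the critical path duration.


Path 1 = 6 + 5 = 11 days
Path 2 = 6 + 3 = 9 days
Duration = max(11, 9) = 11 days

11 days


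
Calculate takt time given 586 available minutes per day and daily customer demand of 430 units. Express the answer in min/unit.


Formula: Takt Time = Available Production Time / Customer Demand
Takt = 586 min/day / 430 units/day
Takt = 1.36 min/unit

1.36 min/unit


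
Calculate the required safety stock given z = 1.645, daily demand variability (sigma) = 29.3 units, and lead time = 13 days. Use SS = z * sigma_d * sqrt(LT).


Formula: SS = z * sigma_d * sqrt(LT)
sqrt(LT) = sqrt(13) = 3.6056
SS = 1.645 * 29.3 * 3.6056
SS = 173.8 units

173.8 units


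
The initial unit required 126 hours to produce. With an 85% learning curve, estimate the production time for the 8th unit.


Formula: T_n = T_1 * (learning_rate)^(log2(n)) where learning_rate = rate/100
Doublings = log2(8) = 3
T_n = 126 * 0.85^3
T_n = 126 * 0.6141 = 77.4 hours

77.4 hours


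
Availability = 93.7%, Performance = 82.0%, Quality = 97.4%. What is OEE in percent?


Formula: OEE = Availability * Performance * Quality / 10000
A * P = 93.7% * 82.0% / 100 = 76.83%
OEE = 76.83% * 97.4% / 100 = 74.8%

74.8%


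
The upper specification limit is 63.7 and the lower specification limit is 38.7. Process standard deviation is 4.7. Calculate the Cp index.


Cp = (63.7 - 38.7) / (6 * 4.7)

0.89


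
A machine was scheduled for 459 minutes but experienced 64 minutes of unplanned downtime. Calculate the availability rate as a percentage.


Formula: Availability = (Planned Time - Downtime) / Planned Time * 100
Uptime = 459 - 64 = 395 min
Availability = 395 / 459 * 100 = 86.1%

86.1%


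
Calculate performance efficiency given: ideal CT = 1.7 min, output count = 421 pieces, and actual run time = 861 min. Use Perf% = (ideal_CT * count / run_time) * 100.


Formula: Performance = (Ideal CT * Total Count) / Run Time * 100
Ideal output time = 1.7 * 421 = 715.7 min
Performance = 715.7 / 861 * 100 = 83.1%

83.1%


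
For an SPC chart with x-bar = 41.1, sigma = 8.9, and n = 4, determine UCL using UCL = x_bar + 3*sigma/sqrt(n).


UCL = 41.1 + 3 * 8.9 / sqrt(4)

54.45


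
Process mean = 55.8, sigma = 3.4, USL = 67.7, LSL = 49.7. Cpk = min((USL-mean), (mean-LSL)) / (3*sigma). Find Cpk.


Cpu = (67.7 - 55.8) / (3 * 3.4) = 1.17
Cpl = (55.8 - 49.7) / (3 * 3.4) = 0.6
Cpk = min(1.17, 0.6) = 0.6

0.6


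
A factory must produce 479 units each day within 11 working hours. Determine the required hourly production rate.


Formula: Production Rate = Daily Demand / Available Hours
Rate = 479 units/day / 11 hours/day
Rate = 43.5 units/hour

43.5 units/hour


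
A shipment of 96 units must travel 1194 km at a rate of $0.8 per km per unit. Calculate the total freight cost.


TC = dist * cost * units = 1194 * 0.8 * 96 = $91699.20

$91699.20


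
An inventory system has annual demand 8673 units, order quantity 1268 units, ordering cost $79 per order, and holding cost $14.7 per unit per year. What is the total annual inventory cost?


TC = 8673/1268 * 79 + 1268/2 * 14.7

$9860.15


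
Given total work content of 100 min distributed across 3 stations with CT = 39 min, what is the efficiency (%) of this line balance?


Formula: Efficiency = Sum of Task Times / (N_stations * CT) * 100
Total station capacity = 3 stations * 39 min = 117 min
Efficiency = 100 / 117 * 100 = 85.5%

85.5%


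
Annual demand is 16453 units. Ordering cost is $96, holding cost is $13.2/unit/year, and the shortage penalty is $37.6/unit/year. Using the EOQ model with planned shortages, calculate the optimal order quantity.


Formula: EOQ* = sqrt(2DS/H) * sqrt((H+P)/P)
Base EOQ = sqrt(2*16453*96/13.2) = 489.2 units
Correction = sqrt((13.2+37.6)/37.6) = 1.16235
EOQ* = 489.2 * 1.16235 = 568.6 units

568.6 units


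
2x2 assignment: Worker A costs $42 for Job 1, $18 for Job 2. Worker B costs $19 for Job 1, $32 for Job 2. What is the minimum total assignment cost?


Option 1: A->1 + B->2 = $42 + $32 = $74
Option 2: A->2 + B->1 = $18 + $19 = $37
Min cost = min($74, $37) = $37

$37


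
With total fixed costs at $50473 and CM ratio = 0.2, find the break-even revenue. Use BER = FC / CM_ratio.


Formula: BER = Fixed Costs / Contribution Margin Ratio
BER = $50473 / 0.2
BER = $252365.00 (to the nearest cent)

$252365.00


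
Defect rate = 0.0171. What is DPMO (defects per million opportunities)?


DPMO = defect_rate * 1000000 = 0.0171 * 1000000

17100


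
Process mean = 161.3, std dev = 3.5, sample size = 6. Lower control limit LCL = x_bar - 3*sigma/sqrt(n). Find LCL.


LCL = 161.3 - 3 * 3.5 / sqrt(6)

157.01


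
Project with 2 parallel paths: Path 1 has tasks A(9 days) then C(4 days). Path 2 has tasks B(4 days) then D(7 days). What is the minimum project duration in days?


Path 1 = 9 + 4 = 13 days
Path 2 = 4 + 7 = 11 days
Duration = max(13, 11) = 13 days

13 days


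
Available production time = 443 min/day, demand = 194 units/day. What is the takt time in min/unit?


Formula: Takt Time = Available Production Time / Customer Demand
Takt = 443 min/day / 194 units/day
Takt = 2.28 min/unit

2.28 min/unit


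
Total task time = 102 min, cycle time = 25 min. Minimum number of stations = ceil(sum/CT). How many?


Formula: N_min = ceil(Sum of Task Times / Cycle Time)
N_min = ceil(102 min / 25 min) = ceil(4.08)
N_min = 5 stations

5


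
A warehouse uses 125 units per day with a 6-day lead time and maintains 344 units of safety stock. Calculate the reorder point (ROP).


Formula: ROP = (Daily Demand * Lead Time) + Safety Stock
Demand during lead time = 125 * 6 = 750 units
ROP = 750 + 344 = 1094 units

1094 units


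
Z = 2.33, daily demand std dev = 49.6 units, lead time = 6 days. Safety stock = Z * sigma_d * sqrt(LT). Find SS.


Formula: SS = z * sigma_d * sqrt(LT)
sqrt(LT) = sqrt(6) = 2.4495
SS = 2.33 * 49.6 * 2.4495
SS = 283.1 units

283.1 units


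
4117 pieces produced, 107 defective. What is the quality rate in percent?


Formula: Quality Rate = Good Pieces / Total Pieces * 100
Good pieces = 4117 - 107 = 4010
QR = 4010 / 4117 * 100 = 97.4%

97.4%
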